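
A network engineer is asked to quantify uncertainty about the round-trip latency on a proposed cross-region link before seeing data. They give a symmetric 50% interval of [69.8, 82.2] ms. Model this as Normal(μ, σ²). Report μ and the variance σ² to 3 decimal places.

A symmetric 50% interval runs μ ± z·σ with z = 0.6745.
Half-width = 6.2, so σ = 6.2/0.6745 = 9.1921 and σ² = 84.495.
μ is the interval midpoint, 76.000.

μ = 76.000, σ² = 84.495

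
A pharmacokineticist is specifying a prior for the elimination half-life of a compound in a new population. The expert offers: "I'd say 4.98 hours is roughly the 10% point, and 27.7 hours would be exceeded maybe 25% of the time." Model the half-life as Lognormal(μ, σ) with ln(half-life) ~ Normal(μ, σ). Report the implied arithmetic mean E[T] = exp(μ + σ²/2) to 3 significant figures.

If T ~ Lognormal(μ,σ) then ln T ~ Normal(μ,σ), so the p-quantile of ln T is μ + z_p·σ.
ln(4.98) = 1.605 and ln(27.7) = 3.321; z_{0.1} = -1.282, z_{0.75} = 0.6745.
σ = (3.321 − 1.605)/(0.6745 − (-1.282)) = 0.877.
μ = 1.605 − (-1.282)·0.877 = 2.730.
E[T] = exp(μ + σ²/2) = exp(2.730 + 0.3848) = 22.5 hours.

E[T] ≈ 22.5 hours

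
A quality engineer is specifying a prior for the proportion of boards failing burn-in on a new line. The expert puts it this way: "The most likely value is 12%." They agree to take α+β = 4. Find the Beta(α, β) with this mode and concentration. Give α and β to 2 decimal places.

α = 1.24, β = 2.76

For α,β > 1 the Beta mode is (α−1)/(α+β−2). With α+β = 4, the mode is (α−1)/2.
Set (α−1)/2 = 0.12 → α = 1 + 0.12·2 = 1.24.
β = 4 − α = 2.76.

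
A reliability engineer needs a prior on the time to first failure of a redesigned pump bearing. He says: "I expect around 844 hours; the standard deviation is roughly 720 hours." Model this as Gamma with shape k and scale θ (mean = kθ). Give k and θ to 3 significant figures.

k ≈ 1.37, θ ≈ 614

For Gamma(k, scale θ): mean = kθ, variance = kθ², so CV = 1/√k.
CV = SD/mean = 720/844 = 0.8531, hence k = 1/CV² = 1.37.
Then θ = mean/k = 844/1.37 = 614.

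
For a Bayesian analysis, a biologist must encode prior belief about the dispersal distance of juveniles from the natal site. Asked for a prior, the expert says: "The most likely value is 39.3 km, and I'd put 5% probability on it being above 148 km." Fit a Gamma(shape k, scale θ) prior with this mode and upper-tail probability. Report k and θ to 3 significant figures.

Gamma(k,θ) with k>1 has mode (k−1)θ, so θ = 39.3/(k−1).
Need P(X < 148) = 0.95 with θ tied to k this way. Start at k = 2, θ = 39.3: P(X<148) ≈ 0.890.
Too low — raise k to concentrate. Iterating converges to k ≈ 2.45.
Then θ = 39.3/(2.45−1) ≈ 27.1.

k ≈ 2.45, θ ≈ 27.1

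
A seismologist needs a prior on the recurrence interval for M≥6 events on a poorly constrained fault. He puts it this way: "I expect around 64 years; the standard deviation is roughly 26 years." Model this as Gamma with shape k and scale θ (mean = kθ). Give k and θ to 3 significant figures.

k ≈ 6.06, θ ≈ 10.6

For Gamma(k, scale θ): mean = kθ, variance = kθ², so CV = 1/√k.
CV = SD/mean = 26/64 = 0.4062, hence k = 1/CV² = 6.06.
Then θ = mean/k = 64/6.06 = 10.6.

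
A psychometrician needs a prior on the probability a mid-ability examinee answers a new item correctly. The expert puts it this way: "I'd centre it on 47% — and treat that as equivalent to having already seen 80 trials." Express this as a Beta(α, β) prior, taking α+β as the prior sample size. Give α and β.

Under the effective-sample-size interpretation, Beta(α, β) has prior mean α/(α+β) and prior sample size α+β.
So α+β = 80 and α/(α+β) = 0.47, giving α = 0.47·80 = 37.6 and β = 80 − 37.6 = 42.4.

α = 37.6, β = 42.4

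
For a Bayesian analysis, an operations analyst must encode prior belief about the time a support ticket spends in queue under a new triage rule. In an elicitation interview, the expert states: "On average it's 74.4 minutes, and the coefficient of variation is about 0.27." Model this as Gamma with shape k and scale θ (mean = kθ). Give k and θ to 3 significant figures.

For Gamma(k, scale θ): mean = kθ, variance = kθ², so CV = 1/√k.
CV = 0.27, hence k = 1/CV² = 13.7.
Then θ = mean/k = 74.4/13.7 = 5.42.

k ≈ 13.7, θ ≈ 5.42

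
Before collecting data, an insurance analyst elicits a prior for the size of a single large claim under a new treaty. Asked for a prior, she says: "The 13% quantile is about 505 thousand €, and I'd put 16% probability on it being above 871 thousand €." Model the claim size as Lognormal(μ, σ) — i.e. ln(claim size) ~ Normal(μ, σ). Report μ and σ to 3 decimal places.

If T ~ Lognormal(μ,σ) then ln T ~ Normal(μ,σ), so the p-quantile of ln T is μ + z_p·σ.
ln(505) = 6.225 and ln(871) = 6.77; z_{0.13} = -1.126, z_{0.84} = 0.9945.
σ = (6.77 − 6.225)/(0.9945 − (-1.126)) = 0.257.
μ = 6.225 − (-1.126)·0.257 = 6.514.

μ ≈ 6.514, σ ≈ 0.257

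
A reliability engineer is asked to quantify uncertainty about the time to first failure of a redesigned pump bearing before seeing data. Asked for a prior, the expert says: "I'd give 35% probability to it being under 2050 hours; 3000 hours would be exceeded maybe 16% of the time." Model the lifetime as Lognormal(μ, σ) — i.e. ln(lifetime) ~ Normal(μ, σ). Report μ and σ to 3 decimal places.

If T ~ Lognormal(μ,σ) then ln T ~ Normal(μ,σ), so the p-quantile of ln T is μ + z_p·σ.
ln(2050) = 7.626 and ln(3000) = 8.006; z_{0.35} = -0.3853, z_{0.84} = 0.9945.
σ = (8.006 − 7.626)/(0.9945 − (-0.3853)) = 0.276.
μ = 7.626 − (-0.3853)·0.276 = 7.732.

μ ≈ 7.732, σ ≈ 0.276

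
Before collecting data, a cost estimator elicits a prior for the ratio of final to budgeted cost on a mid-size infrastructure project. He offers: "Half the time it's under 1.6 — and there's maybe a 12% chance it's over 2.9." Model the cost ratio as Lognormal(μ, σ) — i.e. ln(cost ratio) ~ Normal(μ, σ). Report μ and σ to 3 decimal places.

μ ≈ 0.470, σ ≈ 0.506

If T ~ Lognormal(μ,σ) then ln T ~ Normal(μ,σ), so the p-quantile of ln T is μ + z_p·σ.
ln(1.6) = 0.47 and ln(2.9) = 1.065; z_{0.5} = 0, z_{0.88} = 1.175.
σ = (1.065 − 0.47)/(1.175 − (0)) = 0.506.
μ = 0.47 − (0)·0.506 = 0.470.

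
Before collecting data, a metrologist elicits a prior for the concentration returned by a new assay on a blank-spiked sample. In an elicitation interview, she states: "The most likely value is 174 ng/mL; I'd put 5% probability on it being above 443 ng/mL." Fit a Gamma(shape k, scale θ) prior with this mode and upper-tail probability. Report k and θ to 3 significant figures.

k ≈ 4.1, θ ≈ 56.1

Gamma(k,θ) with k>1 has mode (k−1)θ, so θ = 174/(k−1).
Need P(X < 443) = 0.95 with θ tied to k this way. Start at k = 2, θ = 174: P(X<443) ≈ 0.722.
Too low — raise k to concentrate. Iterating converges to k ≈ 4.1.
Then θ = 174/(4.1−1) ≈ 56.1.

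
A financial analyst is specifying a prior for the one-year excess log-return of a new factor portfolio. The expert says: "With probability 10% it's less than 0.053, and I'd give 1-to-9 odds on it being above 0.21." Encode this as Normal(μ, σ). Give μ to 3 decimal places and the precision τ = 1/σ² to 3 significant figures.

For Normal(μ,σ), the p-quantile is μ + z_p·σ. Here z_{0.1} = -1.282, z_{0.9} = 1.282.
So 0.053 = μ − 1.282σ and 0.21 = μ + 1.282σ.
Subtracting: σ = (0.21 − 0.053)/(1.282 − (-1.282)) = 0.061.
Then μ = 0.053 − (-1.282)·0.061 = 0.132.
Precision τ = 1/σ² = 1/0.06125² = 267.

μ = 0.132, τ = 267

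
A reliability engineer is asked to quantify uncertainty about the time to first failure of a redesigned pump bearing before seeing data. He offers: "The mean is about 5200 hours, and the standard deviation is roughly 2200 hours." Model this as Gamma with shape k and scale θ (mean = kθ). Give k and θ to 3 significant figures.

k ≈ 5.59, θ ≈ 931

For Gamma(k, scale θ): mean = kθ, variance = kθ², so CV = 1/√k.
CV = SD/mean = 2200/5200 = 0.4231, hence k = 1/CV² = 5.59.
Then θ = mean/k = 5200/5.59 = 931.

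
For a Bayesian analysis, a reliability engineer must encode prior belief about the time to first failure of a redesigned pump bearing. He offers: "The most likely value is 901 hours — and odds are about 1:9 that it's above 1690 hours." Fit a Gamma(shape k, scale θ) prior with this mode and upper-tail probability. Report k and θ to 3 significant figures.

k ≈ 5.83, θ ≈ 187

Gamma(k,θ) with k>1 has mode (k−1)θ, so θ = 901/(k−1).
Need P(X < 1690) = 0.9 with θ tied to k this way. Start at k = 2, θ = 901: P(X<1690) ≈ 0.559.
Too low — raise k to concentrate. Iterating converges to k ≈ 5.83.
Then θ = 901/(5.83−1) ≈ 187.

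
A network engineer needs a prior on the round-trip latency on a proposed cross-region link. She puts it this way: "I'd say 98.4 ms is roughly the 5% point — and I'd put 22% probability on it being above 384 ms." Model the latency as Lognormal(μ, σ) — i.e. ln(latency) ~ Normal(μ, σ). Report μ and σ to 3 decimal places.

If T ~ Lognormal(μ,σ) then ln T ~ Normal(μ,σ), so the p-quantile of ln T is μ + z_p·σ.
ln(98.4) = 4.589 and ln(384) = 5.951; z_{0.05} = -1.645, z_{0.78} = 0.7722.
σ = (5.951 − 4.589)/(0.7722 − (-1.645)) = 0.563.
μ = 4.589 − (-1.645)·0.563 = 5.516.

μ ≈ 5.516, σ ≈ 0.563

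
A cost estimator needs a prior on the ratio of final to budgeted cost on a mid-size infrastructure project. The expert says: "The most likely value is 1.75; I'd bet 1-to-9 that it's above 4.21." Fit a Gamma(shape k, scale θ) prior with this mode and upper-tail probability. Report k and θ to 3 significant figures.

Gamma(k,θ) with k>1 has mode (k−1)θ, so θ = 1.75/(k−1).
Need P(X < 4.21) = 0.9 with θ tied to k this way. Start at k = 2, θ = 1.75: P(X<4.21) ≈ 0.693.
Too low — raise k to concentrate. Iterating converges to k ≈ 3.49.
Then θ = 1.75/(3.49−1) ≈ 0.702.

k ≈ 3.49, θ ≈ 0.702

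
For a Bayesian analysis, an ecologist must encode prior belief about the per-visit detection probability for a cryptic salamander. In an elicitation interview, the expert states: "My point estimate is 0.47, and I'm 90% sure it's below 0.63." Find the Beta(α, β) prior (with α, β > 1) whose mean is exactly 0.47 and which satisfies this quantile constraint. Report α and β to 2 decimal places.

α ≈ 7.43, β ≈ 8.38

With mean 0.47 fixed, write α = 0.47s, β = 0.53s where s = α+β.
Need P(θ < 0.63) = 0.9 under Beta(0.47s, 0.53s). Normal approximation: (q−m)/√(m(1−m)/s) ≈ z_{0.9} = 1.28, so s ≈ 0.47·0.53·(1.28)²/(0.63−0.47)² = 16.0.
At s = 16.0: P(θ<0.63) ≈ 0.901. Adjusting to match 0.9 gives s ≈ 15.81.
So α = 0.47·15.81 ≈ 7.43, β = 0.53·15.81 ≈ 8.38.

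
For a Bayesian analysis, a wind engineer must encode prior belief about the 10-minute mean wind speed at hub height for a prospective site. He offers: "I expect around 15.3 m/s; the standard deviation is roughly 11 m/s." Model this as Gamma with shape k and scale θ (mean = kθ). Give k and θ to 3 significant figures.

k ≈ 1.93, θ ≈ 7.91

For Gamma(k, scale θ): mean = kθ, variance = kθ², so CV = 1/√k.
CV = SD/mean = 11/15.3 = 0.719, hence k = 1/CV² = 1.93.
Then θ = mean/k = 15.3/1.93 = 7.91.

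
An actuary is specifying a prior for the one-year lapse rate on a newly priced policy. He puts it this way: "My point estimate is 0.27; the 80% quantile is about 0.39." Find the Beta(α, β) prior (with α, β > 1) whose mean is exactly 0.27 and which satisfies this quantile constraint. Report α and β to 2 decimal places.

With mean 0.27 fixed, write α = 0.27s, β = 0.73s where s = α+β.
Need P(θ < 0.39) = 0.8 under Beta(0.27s, 0.73s). Normal approximation: (q−m)/√(m(1−m)/s) ≈ z_{0.8} = 0.842, so s ≈ 0.27·0.73·(0.842)²/(0.39−0.27)² = 9.7.
At s = 9.7: P(θ<0.39) ≈ 0.809. Adjusting to match 0.8 gives s ≈ 8.76.
So α = 0.27·8.76 ≈ 2.37, β = 0.73·8.76 ≈ 6.39.

α ≈ 2.37, β ≈ 6.39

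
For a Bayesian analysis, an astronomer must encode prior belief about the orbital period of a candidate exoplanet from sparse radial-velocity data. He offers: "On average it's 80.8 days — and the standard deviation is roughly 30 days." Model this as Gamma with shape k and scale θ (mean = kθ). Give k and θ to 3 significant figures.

For Gamma(k, scale θ): mean = kθ, variance = kθ², so CV = 1/√k.
CV = SD/mean = 30/80.8 = 0.3713, hence k = 1/CV² = 7.25.
Then θ = mean/k = 80.8/7.25 = 11.1.

k ≈ 7.25, θ ≈ 11.1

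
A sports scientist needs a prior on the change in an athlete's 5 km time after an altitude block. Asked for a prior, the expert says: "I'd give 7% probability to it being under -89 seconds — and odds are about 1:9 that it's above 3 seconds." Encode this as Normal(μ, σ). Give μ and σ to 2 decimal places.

The p-quantile of Normal(μ,σ) is μ + z_p·σ, with z_{0.07} = -1.476 and z_{0.9} = 1.282.
Eliminate σ: μ = (z₂·x₁ − z₁·x₂)/(z₂ − z₁) = (1.282·-89 − (-1.476)·3)/2.757 = -39.76.
Then σ = (x₂ − x₁)/(z₂ − z₁) = (3 − -89)/2.757 = 33.37.

μ = -39.76, σ = 33.37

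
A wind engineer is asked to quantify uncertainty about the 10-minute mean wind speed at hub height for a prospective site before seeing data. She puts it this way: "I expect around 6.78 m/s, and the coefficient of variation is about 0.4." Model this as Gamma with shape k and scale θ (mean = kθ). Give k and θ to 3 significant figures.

k ≈ 6.25, θ ≈ 1.08

For Gamma(k, scale θ): mean = kθ, variance = kθ², so CV = 1/√k.
CV = 0.4, hence k = 1/CV² = 6.25.
Then θ = mean/k = 6.78/6.25 = 1.08.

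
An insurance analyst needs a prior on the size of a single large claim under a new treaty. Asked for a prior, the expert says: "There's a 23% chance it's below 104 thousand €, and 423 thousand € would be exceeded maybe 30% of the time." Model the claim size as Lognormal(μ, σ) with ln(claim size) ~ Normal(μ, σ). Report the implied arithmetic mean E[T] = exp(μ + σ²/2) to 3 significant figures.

If T ~ Lognormal(μ,σ) then ln T ~ Normal(μ,σ), so the p-quantile of ln T is μ + z_p·σ.
ln(104) = 4.644 and ln(423) = 6.047; z_{0.23} = -0.7388, z_{0.7} = 0.5244.
σ = (6.047 − 4.644)/(0.5244 − (-0.7388)) = 1.111.
μ = 4.644 − (-0.7388)·1.111 = 5.465.
E[T] = exp(μ + σ²/2) = exp(5.465 + 0.6167) = 438 thousand €.

E[T] ≈ 438 thousand €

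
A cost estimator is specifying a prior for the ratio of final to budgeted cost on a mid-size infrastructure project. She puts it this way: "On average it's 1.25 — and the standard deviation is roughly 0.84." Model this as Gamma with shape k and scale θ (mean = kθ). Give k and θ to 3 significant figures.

For Gamma(k, scale θ): mean = kθ, variance = kθ², so CV = 1/√k.
CV = SD/mean = 0.84/1.25 = 0.672, hence k = 1/CV² = 2.21.
Then θ = mean/k = 1.25/2.21 = 0.564.

k ≈ 2.21, θ ≈ 0.564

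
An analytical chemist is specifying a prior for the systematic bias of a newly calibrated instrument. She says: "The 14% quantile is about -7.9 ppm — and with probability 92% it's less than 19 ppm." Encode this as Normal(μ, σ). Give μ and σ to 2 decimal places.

For Normal(μ,σ), the p-quantile is μ + z_p·σ. Here z_{0.14} = -1.08, z_{0.92} = 1.405.
So -7.9 = μ − 1.08σ and 19 = μ + 1.405σ.
Subtracting: σ = (19 − -7.9)/(1.405 − (-1.08)) = 10.82.
Then μ = -7.9 − (-1.08)·10.82 = 3.79.

μ = 3.79, σ = 10.82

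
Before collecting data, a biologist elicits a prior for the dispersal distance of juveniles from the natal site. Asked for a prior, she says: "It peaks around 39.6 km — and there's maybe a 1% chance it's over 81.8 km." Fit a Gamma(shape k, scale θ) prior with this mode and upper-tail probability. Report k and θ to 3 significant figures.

Gamma(k,θ) with k>1 has mode (k−1)θ, so θ = 39.6/(k−1).
Need P(X < 81.8) = 0.99 with θ tied to k this way. Start at k = 2, θ = 39.6: P(X<81.8) ≈ 0.611.
Too low — raise k to concentrate. Iterating converges to k ≈ 10.3.
Then θ = 39.6/(10.3−1) ≈ 4.27.

k ≈ 10.3, θ ≈ 4.27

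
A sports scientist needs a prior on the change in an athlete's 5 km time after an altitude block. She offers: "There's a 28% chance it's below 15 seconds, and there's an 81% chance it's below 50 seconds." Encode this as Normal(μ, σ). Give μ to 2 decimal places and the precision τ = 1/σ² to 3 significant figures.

For Normal(μ,σ), the p-quantile is μ + z_p·σ. Here z_{0.28} = -0.5828, z_{0.81} = 0.8779.
So 15 = μ − 0.5828σ and 50 = μ + 0.8779σ.
Subtracting: σ = (50 − 15)/(0.8779 − (-0.5828)) = 23.96.
Then μ = 15 − (-0.5828)·23.96 = 28.97.
Precision τ = 1/σ² = 1/23.96² = 0.00174.

μ = 28.97, τ = 0.00174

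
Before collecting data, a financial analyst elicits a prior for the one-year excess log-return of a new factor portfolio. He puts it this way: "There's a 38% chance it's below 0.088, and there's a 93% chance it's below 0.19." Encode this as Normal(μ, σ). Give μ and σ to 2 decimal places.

μ = 0.11, σ = 0.06

For Normal(μ,σ), the p-quantile is μ + z_p·σ. Here z_{0.38} = -0.3055, z_{0.93} = 1.476.
So 0.088 = μ − 0.3055σ and 0.19 = μ + 1.476σ.
Subtracting: σ = (0.19 − 0.088)/(1.476 − (-0.3055)) = 0.06.
Then μ = 0.088 − (-0.3055)·0.06 = 0.11.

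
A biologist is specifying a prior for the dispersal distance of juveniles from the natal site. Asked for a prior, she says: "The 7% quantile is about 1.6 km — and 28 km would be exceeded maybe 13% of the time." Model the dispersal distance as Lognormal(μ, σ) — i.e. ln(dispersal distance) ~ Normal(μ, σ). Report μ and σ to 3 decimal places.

μ ≈ 2.093, σ ≈ 1.100

If T ~ Lognormal(μ,σ) then ln T ~ Normal(μ,σ), so the p-quantile of ln T is μ + z_p·σ.
ln(1.6) = 0.47 and ln(28) = 3.332; z_{0.07} = -1.476, z_{0.87} = 1.126.
σ = (3.332 − 0.47)/(1.126 − (-1.476)) = 1.100.
μ = 0.47 − (-1.476)·1.100 = 2.093.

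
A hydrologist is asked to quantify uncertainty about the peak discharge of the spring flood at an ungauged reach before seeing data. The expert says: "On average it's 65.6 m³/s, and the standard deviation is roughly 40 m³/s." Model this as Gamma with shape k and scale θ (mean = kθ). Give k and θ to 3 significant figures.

For Gamma(k, scale θ): mean = kθ, variance = kθ², so CV = 1/√k.
CV = SD/mean = 40/65.6 = 0.6098, hence k = 1/CV² = 2.69.
Then θ = mean/k = 65.6/2.69 = 24.4.

k ≈ 2.69, θ ≈ 24.4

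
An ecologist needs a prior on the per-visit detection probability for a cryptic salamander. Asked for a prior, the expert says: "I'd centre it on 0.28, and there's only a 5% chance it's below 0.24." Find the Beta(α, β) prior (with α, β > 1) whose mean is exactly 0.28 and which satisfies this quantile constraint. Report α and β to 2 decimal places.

α ≈ 91.60, β ≈ 235.53

With mean 0.28 fixed, write α = 0.28s, β = 0.72s where s = α+β.
Need P(θ < 0.24) = 0.05 under Beta(0.28s, 0.72s). Normal approximation: (q−m)/√(m(1−m)/s) ≈ z_{0.05} = -1.64, so s ≈ 0.28·0.72·(-1.64)²/(0.24−0.28)² = 340.9.
At s = 340.9: P(θ<0.24) ≈ 0.046. Adjusting to match 0.05 gives s ≈ 327.13.
So α = 0.28·327.13 ≈ 91.60, β = 0.72·327.13 ≈ 235.53.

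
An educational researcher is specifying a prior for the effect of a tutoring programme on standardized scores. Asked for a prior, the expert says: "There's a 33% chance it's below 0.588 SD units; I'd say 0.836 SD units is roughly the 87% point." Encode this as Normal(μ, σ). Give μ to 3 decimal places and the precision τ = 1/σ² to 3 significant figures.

The p-quantile of Normal(μ,σ) is μ + z_p·σ, with z_{0.33} = -0.4399 and z_{0.87} = 1.126.
Eliminate σ: μ = (z₂·x₁ − z₁·x₂)/(z₂ − z₁) = (1.126·0.588 − (-0.4399)·0.836)/1.566 = 0.658.
Then σ = (x₂ − x₁)/(z₂ − z₁) = (0.836 − 0.588)/1.566 = 0.158.
Precision τ = 1/σ² = 1/0.1583² = 39.9.

μ = 0.658, τ = 39.9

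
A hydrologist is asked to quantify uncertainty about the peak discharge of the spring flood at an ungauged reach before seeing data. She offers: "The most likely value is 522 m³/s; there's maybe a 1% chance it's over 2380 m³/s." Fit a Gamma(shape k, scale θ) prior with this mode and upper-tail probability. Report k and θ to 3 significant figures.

Gamma(k,θ) with k>1 has mode (k−1)θ, so θ = 522/(k−1).
Need P(X < 2380) = 0.99 with θ tied to k this way. Start at k = 2, θ = 522: P(X<2380) ≈ 0.942.
Too low — raise k to concentrate. Iterating converges to k ≈ 2.75.
Then θ = 522/(2.75−1) ≈ 298.

k ≈ 2.75, θ ≈ 298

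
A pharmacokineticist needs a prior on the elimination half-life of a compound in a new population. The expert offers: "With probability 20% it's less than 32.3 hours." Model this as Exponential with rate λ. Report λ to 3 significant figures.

P(T < 32.3) = 1 − e^(−λ·32.3) = 0.2, so λ = −ln(1−0.2)/32.3 = −ln(0.8)/32.3 = 0.00691.

λ ≈ 0.00691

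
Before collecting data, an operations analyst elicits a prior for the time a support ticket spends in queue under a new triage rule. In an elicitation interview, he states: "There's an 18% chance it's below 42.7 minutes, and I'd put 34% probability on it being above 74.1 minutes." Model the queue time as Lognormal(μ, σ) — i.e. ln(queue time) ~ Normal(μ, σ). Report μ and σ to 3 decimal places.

μ ≈ 4.134, σ ≈ 0.415

If T ~ Lognormal(μ,σ) then ln T ~ Normal(μ,σ), so the p-quantile of ln T is μ + z_p·σ.
ln(42.7) = 3.754 and ln(74.1) = 4.305; z_{0.18} = -0.9154, z_{0.66} = 0.4125.
σ = (4.305 − 3.754)/(0.4125 − (-0.9154)) = 0.415.
μ = 3.754 − (-0.9154)·0.415 = 4.134.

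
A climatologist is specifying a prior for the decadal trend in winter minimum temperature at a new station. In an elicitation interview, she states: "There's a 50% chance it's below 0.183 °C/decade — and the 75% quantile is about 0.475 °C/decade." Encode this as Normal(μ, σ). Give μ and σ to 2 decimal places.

μ = 0.18, σ = 0.43

The p-quantile of Normal(μ,σ) is μ + z_p·σ, with z_{0.5} = 0 and z_{0.75} = 0.6745.
Eliminate σ: μ = (z₂·x₁ − z₁·x₂)/(z₂ − z₁) = (0.6745·0.183 − (0)·0.475)/0.6745 = 0.18.
Then σ = (x₂ − x₁)/(z₂ − z₁) = (0.475 − 0.183)/0.6745 = 0.43.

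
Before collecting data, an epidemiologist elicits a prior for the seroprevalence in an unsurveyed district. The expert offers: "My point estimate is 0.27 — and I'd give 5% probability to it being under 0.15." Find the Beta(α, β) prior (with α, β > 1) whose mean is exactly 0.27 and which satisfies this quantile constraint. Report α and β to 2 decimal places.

α ≈ 8.41, β ≈ 22.73

With mean 0.27 fixed, write α = 0.27s, β = 0.73s where s = α+β.
Need P(θ < 0.15) = 0.05 under Beta(0.27s, 0.73s). Normal approximation: (q−m)/√(m(1−m)/s) ≈ z_{0.05} = -1.64, so s ≈ 0.27·0.73·(-1.64)²/(0.15−0.27)² = 37.0.
At s = 37.0: P(θ<0.15) ≈ 0.035. Adjusting to match 0.05 gives s ≈ 31.14.
So α = 0.27·31.14 ≈ 8.41, β = 0.73·31.14 ≈ 22.73.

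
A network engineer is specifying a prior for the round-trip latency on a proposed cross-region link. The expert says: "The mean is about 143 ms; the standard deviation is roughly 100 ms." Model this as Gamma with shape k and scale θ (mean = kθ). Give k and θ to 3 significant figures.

k ≈ 2.04, θ ≈ 69.9

For Gamma(k, scale θ): mean = kθ, variance = kθ², so CV = 1/√k.
CV = SD/mean = 100/143 = 0.6993, hence k = 1/CV² = 2.04.
Then θ = mean/k = 143/2.04 = 69.9.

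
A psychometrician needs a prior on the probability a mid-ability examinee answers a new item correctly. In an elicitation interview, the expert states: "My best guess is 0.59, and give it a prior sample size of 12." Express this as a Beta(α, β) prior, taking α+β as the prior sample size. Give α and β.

Under the effective-sample-size interpretation, Beta(α, β) has prior mean α/(α+β) and prior sample size α+β.
So α+β = 12 and α/(α+β) = 0.59, giving α = 0.59·12 = 7.08 and β = 12 − 7.08 = 4.92.

α = 7.08, β = 4.92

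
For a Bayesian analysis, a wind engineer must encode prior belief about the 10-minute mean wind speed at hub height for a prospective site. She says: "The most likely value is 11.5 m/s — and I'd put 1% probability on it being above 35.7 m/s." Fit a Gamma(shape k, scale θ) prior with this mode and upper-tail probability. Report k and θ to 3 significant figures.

Gamma(k,θ) with k>1 has mode (k−1)θ, so θ = 11.5/(k−1).
Need P(X < 35.7) = 0.99 with θ tied to k this way. Start at k = 2, θ = 11.5: P(X<35.7) ≈ 0.816.
Too low — raise k to concentrate. Iterating converges to k ≈ 4.48.
Then θ = 11.5/(4.48−1) ≈ 3.31.

k ≈ 4.48, θ ≈ 3.31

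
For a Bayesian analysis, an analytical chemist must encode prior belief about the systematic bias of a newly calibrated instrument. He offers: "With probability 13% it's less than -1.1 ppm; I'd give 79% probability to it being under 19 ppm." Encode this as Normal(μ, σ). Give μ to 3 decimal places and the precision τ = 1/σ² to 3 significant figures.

μ = 10.614, τ = 0.00925

For Normal(μ,σ), the p-quantile is μ + z_p·σ. Here z_{0.13} = -1.126, z_{0.79} = 0.8064.
So -1.1 = μ − 1.126σ and 19 = μ + 0.8064σ.
Subtracting: σ = (19 − -1.1)/(0.8064 − (-1.126)) = 10.399.
Then μ = -1.1 − (-1.126)·10.399 = 10.614.
Precision τ = 1/σ² = 1/10.4² = 0.00925.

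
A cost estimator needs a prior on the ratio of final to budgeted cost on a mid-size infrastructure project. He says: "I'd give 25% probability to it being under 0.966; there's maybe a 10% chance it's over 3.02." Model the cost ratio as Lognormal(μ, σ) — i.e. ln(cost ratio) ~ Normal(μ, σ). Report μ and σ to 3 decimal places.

μ ≈ 0.358, σ ≈ 0.583

If T ~ Lognormal(μ,σ) then ln T ~ Normal(μ,σ), so the p-quantile of ln T is μ + z_p·σ.
ln(0.966) = -0.03459 and ln(3.02) = 1.105; z_{0.25} = -0.6745, z_{0.9} = 1.282.
σ = (1.105 − -0.03459)/(1.282 − (-0.6745)) = 0.583.
μ = -0.03459 − (-0.6745)·0.583 = 0.358.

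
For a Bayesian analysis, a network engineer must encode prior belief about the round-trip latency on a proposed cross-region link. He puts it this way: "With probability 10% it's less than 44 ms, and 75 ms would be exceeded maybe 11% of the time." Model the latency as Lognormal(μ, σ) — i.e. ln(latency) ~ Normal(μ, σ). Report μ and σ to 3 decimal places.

If T ~ Lognormal(μ,σ) then ln T ~ Normal(μ,σ), so the p-quantile of ln T is μ + z_p·σ.
ln(44) = 3.784 and ln(75) = 4.317; z_{0.1} = -1.282, z_{0.89} = 1.227.
σ = (4.317 − 3.784)/(1.227 − (-1.282)) = 0.213.
μ = 3.784 − (-1.282)·0.213 = 4.057.

μ ≈ 4.057, σ ≈ 0.213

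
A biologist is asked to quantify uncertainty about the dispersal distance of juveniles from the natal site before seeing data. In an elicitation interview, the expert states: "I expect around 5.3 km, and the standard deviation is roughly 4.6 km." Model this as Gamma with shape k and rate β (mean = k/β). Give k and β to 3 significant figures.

k ≈ 1.33, β ≈ 0.25

For Gamma(k, rate β): mean = k/β, variance = k/β², so CV = 1/√k.
CV = SD/mean = 4.6/5.3 = 0.8679, hence k = 1/CV² = 1.33.
Then β = k/mean = 1.33/5.3 = 0.25.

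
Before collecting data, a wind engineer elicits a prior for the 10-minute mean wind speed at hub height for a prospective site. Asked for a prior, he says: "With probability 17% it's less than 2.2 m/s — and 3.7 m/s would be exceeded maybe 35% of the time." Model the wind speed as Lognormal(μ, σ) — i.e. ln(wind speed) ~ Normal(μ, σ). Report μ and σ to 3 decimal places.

If T ~ Lognormal(μ,σ) then ln T ~ Normal(μ,σ), so the p-quantile of ln T is μ + z_p·σ.
ln(2.2) = 0.7885 and ln(3.7) = 1.308; z_{0.17} = -0.9542, z_{0.65} = 0.3853.
σ = (1.308 − 0.7885)/(0.3853 − (-0.9542)) = 0.388.
μ = 0.7885 − (-0.9542)·0.388 = 1.159.

μ ≈ 1.159, σ ≈ 0.388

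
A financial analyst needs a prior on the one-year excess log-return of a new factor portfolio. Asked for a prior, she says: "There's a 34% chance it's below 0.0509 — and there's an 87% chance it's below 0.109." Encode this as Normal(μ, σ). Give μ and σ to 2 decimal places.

μ = 0.07, σ = 0.04

For Normal(μ,σ), the p-quantile is μ + z_p·σ. Here z_{0.34} = -0.4125, z_{0.87} = 1.126.
So 0.0509 = μ − 0.4125σ and 0.109 = μ + 1.126σ.
Subtracting: σ = (0.109 − 0.0509)/(1.126 − (-0.4125)) = 0.04.
Then μ = 0.0509 − (-0.4125)·0.04 = 0.07.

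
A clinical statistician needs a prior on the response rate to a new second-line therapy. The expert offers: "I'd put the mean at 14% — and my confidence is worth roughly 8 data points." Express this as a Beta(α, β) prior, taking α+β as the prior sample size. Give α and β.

α = 1.12, β = 6.88

Under the effective-sample-size interpretation, Beta(α, β) has prior mean α/(α+β) and prior sample size α+β.
So α+β = 8 and α/(α+β) = 0.14, giving α = 0.14·8 = 1.12 and β = 8 − 1.12 = 6.88.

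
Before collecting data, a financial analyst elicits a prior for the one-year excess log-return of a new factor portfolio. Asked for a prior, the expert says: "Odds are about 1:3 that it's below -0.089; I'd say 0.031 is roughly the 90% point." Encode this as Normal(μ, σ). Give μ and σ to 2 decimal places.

For Normal(μ,σ), the p-quantile is μ + z_p·σ. Here z_{0.25} = -0.6745, z_{0.9} = 1.282.
So -0.089 = μ − 0.6745σ and 0.031 = μ + 1.282σ.
Subtracting: σ = (0.031 − -0.089)/(1.282 − (-0.6745)) = 0.06.
Then μ = -0.089 − (-0.6745)·0.06 = -0.05.

μ = -0.05, σ = 0.06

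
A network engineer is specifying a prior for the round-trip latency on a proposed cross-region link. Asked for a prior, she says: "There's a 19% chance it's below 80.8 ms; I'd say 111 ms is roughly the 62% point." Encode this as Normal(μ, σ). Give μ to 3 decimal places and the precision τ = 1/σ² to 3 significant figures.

The p-quantile of Normal(μ,σ) is μ + z_p·σ, with z_{0.19} = -0.8779 and z_{0.62} = 0.3055.
Eliminate σ: μ = (z₂·x₁ − z₁·x₂)/(z₂ − z₁) = (0.3055·80.8 − (-0.8779)·111)/1.183 = 103.204.
Then σ = (x₂ − x₁)/(z₂ − z₁) = (111 − 80.8)/1.183 = 25.520.
Precision τ = 1/σ² = 1/25.52² = 0.00154.

μ = 103.204, τ = 0.00154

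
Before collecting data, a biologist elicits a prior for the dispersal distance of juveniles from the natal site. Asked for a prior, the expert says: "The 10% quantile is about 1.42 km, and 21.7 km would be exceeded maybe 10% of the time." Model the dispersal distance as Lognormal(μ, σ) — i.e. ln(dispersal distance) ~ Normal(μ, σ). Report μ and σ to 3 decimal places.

μ ≈ 1.714, σ ≈ 1.064

If T ~ Lognormal(μ,σ) then ln T ~ Normal(μ,σ), so the p-quantile of ln T is μ + z_p·σ.
ln(1.42) = 0.3507 and ln(21.7) = 3.077; z_{0.1} = -1.282, z_{0.9} = 1.282.
σ = (3.077 − 0.3507)/(1.282 − (-1.282)) = 1.064.
μ = 0.3507 − (-1.282)·1.064 = 1.714.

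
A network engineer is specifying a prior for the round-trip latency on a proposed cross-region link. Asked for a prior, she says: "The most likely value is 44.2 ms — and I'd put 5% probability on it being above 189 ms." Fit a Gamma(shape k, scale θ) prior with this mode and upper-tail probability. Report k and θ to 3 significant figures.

k ≈ 2.18, θ ≈ 37.6

Gamma(k,θ) with k>1 has mode (k−1)θ, so θ = 44.2/(k−1).
Need P(X < 189) = 0.95 with θ tied to k this way. Start at k = 2, θ = 44.2: P(X<189) ≈ 0.927.
Too low — raise k to concentrate. Iterating converges to k ≈ 2.18.
Then θ = 44.2/(2.18−1) ≈ 37.6.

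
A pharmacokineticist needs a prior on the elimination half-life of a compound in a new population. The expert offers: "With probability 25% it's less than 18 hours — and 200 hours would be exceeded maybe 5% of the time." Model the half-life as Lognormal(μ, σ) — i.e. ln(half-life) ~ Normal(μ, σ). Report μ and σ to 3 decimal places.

If T ~ Lognormal(μ,σ) then ln T ~ Normal(μ,σ), so the p-quantile of ln T is μ + z_p·σ.
ln(18) = 2.89 and ln(200) = 5.298; z_{0.25} = -0.6745, z_{0.95} = 1.645.
σ = (5.298 − 2.89)/(1.645 − (-0.6745)) = 1.038.
μ = 2.89 − (-0.6745)·1.038 = 3.591.

μ ≈ 3.591, σ ≈ 1.038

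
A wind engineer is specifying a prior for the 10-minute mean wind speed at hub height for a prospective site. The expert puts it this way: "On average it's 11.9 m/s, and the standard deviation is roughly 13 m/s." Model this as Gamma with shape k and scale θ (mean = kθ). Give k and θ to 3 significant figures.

k ≈ 0.838, θ ≈ 14.2

For Gamma(k, scale θ): mean = kθ, variance = kθ², so CV = 1/√k.
CV = SD/mean = 13/11.9 = 1.092, hence k = 1/CV² = 0.838.
Then θ = mean/k = 11.9/0.838 = 14.2.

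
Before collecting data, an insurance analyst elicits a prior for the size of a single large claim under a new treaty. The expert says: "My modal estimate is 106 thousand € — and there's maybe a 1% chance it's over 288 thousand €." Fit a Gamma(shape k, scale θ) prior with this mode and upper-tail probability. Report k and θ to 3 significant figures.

Gamma(k,θ) with k>1 has mode (k−1)θ, so θ = 106/(k−1).
Need P(X < 288) = 0.99 with θ tied to k this way. Start at k = 2, θ = 106: P(X<288) ≈ 0.754.
Too low — raise k to concentrate. Iterating converges to k ≈ 5.61.
Then θ = 106/(5.61−1) ≈ 23.

k ≈ 5.61, θ ≈ 23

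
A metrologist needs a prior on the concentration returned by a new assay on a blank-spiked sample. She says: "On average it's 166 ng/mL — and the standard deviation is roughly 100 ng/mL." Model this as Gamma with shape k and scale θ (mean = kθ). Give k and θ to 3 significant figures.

k ≈ 2.76, θ ≈ 60.2

For Gamma(k, scale θ): mean = kθ, variance = kθ², so CV = 1/√k.
CV = SD/mean = 100/166 = 0.6024, hence k = 1/CV² = 2.76.
Then θ = mean/k = 166/2.76 = 60.2.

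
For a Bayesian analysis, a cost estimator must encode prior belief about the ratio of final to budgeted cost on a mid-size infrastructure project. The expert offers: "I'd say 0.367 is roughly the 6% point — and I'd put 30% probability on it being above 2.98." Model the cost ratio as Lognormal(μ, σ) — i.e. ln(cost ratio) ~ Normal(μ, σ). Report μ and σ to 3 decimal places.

If T ~ Lognormal(μ,σ) then ln T ~ Normal(μ,σ), so the p-quantile of ln T is μ + z_p·σ.
ln(0.367) = -1.002 and ln(2.98) = 1.092; z_{0.06} = -1.555, z_{0.7} = 0.5244.
σ = (1.092 − -1.002)/(0.5244 − (-1.555)) = 1.007.
μ = -1.002 − (-1.555)·1.007 = 0.564.

μ ≈ 0.564, σ ≈ 1.007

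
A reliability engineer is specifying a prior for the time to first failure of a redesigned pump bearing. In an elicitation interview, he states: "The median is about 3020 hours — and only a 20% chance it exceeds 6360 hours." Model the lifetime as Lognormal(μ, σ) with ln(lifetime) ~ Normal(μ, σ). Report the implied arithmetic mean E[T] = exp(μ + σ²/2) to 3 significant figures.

E[T] ≈ 4470 hours

If T ~ Lognormal(μ,σ) then ln T ~ Normal(μ,σ), so the p-quantile of ln T is μ + z_p·σ.
ln(3020) = 8.013 and ln(6360) = 8.758; z_{0.5} = 0, z_{0.8} = 0.8416.
σ = (8.758 − 8.013)/(0.8416 − (0)) = 0.885.
μ = 8.013 − (0)·0.885 = 8.013.
E[T] = exp(μ + σ²/2) = exp(8.013 + 0.3915) = 4470 hours.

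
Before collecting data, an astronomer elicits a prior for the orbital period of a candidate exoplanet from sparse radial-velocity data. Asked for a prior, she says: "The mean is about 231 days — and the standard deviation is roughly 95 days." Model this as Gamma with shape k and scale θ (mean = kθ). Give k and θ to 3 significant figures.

For Gamma(k, scale θ): mean = kθ, variance = kθ², so CV = 1/√k.
CV = SD/mean = 95/231 = 0.4113, hence k = 1/CV² = 5.91.
Then θ = mean/k = 231/5.91 = 39.1.

k ≈ 5.91, θ ≈ 39.1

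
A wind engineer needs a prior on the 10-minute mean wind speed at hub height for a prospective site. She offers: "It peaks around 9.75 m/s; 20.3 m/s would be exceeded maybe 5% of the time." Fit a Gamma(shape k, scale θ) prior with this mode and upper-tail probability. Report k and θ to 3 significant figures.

k ≈ 6.14, θ ≈ 1.9

Gamma(k,θ) with k>1 has mode (k−1)θ, so θ = 9.75/(k−1).
Need P(X < 20.3) = 0.95 with θ tied to k this way. Start at k = 2, θ = 9.75: P(X<20.3) ≈ 0.616.
Too low — raise k to concentrate. Iterating converges to k ≈ 6.14.
Then θ = 9.75/(6.14−1) ≈ 1.9.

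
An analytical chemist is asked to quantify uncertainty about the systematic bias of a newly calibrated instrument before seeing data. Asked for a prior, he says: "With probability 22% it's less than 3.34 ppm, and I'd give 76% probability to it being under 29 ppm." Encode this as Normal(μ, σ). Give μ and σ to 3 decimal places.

μ = 16.742, σ = 17.355

The p-quantile of Normal(μ,σ) is μ + z_p·σ, with z_{0.22} = -0.7722 and z_{0.76} = 0.7063.
Eliminate σ: μ = (z₂·x₁ − z₁·x₂)/(z₂ − z₁) = (0.7063·3.34 − (-0.7722)·29)/1.478 = 16.742.
Then σ = (x₂ − x₁)/(z₂ − z₁) = (29 − 3.34)/1.478 = 17.355.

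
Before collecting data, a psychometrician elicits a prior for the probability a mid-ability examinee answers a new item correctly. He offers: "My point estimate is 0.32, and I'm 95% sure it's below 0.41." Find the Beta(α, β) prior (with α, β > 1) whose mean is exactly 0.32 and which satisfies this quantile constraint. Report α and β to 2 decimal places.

With mean 0.32 fixed, write α = 0.32s, β = 0.68s where s = α+β.
Need P(θ < 0.41) = 0.95 under Beta(0.32s, 0.68s). Normal approximation: (q−m)/√(m(1−m)/s) ≈ z_{0.95} = 1.64, so s ≈ 0.32·0.68·(1.64)²/(0.41−0.32)² = 72.7.
At s = 72.7: P(θ<0.41) ≈ 0.946. Adjusting to match 0.95 gives s ≈ 76.24.
So α = 0.32·76.24 ≈ 24.40, β = 0.68·76.24 ≈ 51.85.

α ≈ 24.40, β ≈ 51.85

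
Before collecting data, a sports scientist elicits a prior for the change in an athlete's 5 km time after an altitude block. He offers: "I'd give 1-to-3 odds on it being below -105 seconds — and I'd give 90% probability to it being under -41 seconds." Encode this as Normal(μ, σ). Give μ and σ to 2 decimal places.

μ = -82.93, σ = 32.72

The p-quantile of Normal(μ,σ) is μ + z_p·σ, with z_{0.25} = -0.6745 and z_{0.9} = 1.282.
Eliminate σ: μ = (z₂·x₁ − z₁·x₂)/(z₂ − z₁) = (1.282·-105 − (-0.6745)·-41)/1.956 = -82.93.
Then σ = (x₂ − x₁)/(z₂ − z₁) = (-41 − -105)/1.956 = 32.72.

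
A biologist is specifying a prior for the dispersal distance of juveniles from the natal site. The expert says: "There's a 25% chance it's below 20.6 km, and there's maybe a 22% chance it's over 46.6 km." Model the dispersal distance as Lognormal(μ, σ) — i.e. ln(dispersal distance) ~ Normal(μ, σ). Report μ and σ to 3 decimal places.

If T ~ Lognormal(μ,σ) then ln T ~ Normal(μ,σ), so the p-quantile of ln T is μ + z_p·σ.
ln(20.6) = 3.025 and ln(46.6) = 3.842; z_{0.25} = -0.6745, z_{0.78} = 0.7722.
σ = (3.842 − 3.025)/(0.7722 − (-0.6745)) = 0.564.
μ = 3.025 − (-0.6745)·0.564 = 3.406.

μ ≈ 3.406, σ ≈ 0.564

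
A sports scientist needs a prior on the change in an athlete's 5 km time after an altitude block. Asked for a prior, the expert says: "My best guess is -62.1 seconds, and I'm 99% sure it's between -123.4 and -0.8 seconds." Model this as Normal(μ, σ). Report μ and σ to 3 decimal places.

μ = -62.100, σ = 23.798

A symmetric 99% interval runs μ ± z·σ with z = 2.576.
Half-width = 61.3, so σ = 61.3/2.576 = 23.798.
μ is the stated best guess, -62.100.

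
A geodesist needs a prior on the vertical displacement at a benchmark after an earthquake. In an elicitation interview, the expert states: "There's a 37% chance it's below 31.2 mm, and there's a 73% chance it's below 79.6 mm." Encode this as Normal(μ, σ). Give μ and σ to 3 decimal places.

μ = 48.203, σ = 51.235

For Normal(μ,σ), the p-quantile is μ + z_p·σ. Here z_{0.37} = -0.3319, z_{0.73} = 0.6128.
So 31.2 = μ − 0.3319σ and 79.6 = μ + 0.6128σ.
Subtracting: σ = (79.6 − 31.2)/(0.6128 − (-0.3319)) = 51.235.
Then μ = 31.2 − (-0.3319)·51.235 = 48.203.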